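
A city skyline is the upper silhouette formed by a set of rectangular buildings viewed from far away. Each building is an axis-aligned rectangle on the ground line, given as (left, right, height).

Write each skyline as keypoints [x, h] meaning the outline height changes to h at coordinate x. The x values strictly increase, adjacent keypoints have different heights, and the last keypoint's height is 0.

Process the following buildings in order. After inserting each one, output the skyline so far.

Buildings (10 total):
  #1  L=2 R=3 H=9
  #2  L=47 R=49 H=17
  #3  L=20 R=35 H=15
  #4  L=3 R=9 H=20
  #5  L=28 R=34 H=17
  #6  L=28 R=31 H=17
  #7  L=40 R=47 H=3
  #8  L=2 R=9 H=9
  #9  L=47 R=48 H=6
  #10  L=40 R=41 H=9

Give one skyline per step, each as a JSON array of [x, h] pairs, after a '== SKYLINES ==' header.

== SKYLINES ==
[[2,9],[3,0]]
[[2,9],[3,0],[47,17],[49,0]]
[[2,9],[3,0],[20,15],[35,0],[47,17],[49,0]]
[[2,9],[3,20],[9,0],[20,15],[35,0],[47,17],[49,0]]
[[2,9],[3,20],[9,0],[20,15],[28,17],[34,15],[35,0],[47,17],[49,0]]
[[2,9],[3,20],[9,0],[20,15],[28,17],[34,15],[35,0],[47,17],[49,0]]
[[2,9],[3,20],[9,0],[20,15],[28,17],[34,15],[35,0],[40,3],[47,17],[49,0]]
[[2,9],[3,20],[9,0],[20,15],[28,17],[34,15],[35,0],[40,3],[47,17],[49,0]]
[[2,9],[3,20],[9,0],[20,15],[28,17],[34,15],[35,0],[40,3],[47,17],[49,0]]
[[2,9],[3,20],[9,0],[20,15],[28,17],[34,15],[35,0],[40,9],[41,3],[47,17],[49,0]]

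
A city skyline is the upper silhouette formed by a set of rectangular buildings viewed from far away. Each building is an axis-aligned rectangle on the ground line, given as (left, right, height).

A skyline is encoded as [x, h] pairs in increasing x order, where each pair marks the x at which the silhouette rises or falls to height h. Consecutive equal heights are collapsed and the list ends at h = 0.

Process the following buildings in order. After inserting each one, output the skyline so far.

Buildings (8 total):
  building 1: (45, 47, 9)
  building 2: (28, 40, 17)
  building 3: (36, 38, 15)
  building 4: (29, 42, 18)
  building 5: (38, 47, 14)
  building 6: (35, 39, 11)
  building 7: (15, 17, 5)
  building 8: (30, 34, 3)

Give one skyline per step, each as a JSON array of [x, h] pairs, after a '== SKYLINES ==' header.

== SKYLINES ==
[[45,9],[47,0]]
[[28,17],[40,0],[45,9],[47,0]]
[[28,17],[40,0],[45,9],[47,0]]
[[28,17],[29,18],[42,0],[45,9],[47,0]]
[[28,17],[29,18],[42,14],[47,0]]
[[28,17],[29,18],[42,14],[47,0]]
[[15,5],[17,0],[28,17],[29,18],[42,14],[47,0]]
[[15,5],[17,0],[28,17],[29,18],[42,14],[47,0]]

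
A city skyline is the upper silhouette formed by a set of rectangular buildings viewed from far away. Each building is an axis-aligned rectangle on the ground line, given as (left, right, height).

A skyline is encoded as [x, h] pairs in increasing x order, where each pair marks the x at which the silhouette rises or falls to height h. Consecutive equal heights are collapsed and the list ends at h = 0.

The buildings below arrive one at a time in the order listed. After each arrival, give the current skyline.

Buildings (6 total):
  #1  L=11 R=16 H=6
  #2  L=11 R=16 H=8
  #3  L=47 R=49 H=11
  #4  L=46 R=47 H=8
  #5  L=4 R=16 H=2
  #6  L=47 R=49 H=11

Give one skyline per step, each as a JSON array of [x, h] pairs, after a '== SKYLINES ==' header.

== SKYLINES ==
[[11,6],[16,0]]
[[11,8],[16,0]]
[[11,8],[16,0],[47,11],[49,0]]
[[11,8],[16,0],[46,8],[47,11],[49,0]]
[[4,2],[11,8],[16,0],[46,8],[47,11],[49,0]]
[[4,2],[11,8],[16,0],[46,8],[47,11],[49,0]]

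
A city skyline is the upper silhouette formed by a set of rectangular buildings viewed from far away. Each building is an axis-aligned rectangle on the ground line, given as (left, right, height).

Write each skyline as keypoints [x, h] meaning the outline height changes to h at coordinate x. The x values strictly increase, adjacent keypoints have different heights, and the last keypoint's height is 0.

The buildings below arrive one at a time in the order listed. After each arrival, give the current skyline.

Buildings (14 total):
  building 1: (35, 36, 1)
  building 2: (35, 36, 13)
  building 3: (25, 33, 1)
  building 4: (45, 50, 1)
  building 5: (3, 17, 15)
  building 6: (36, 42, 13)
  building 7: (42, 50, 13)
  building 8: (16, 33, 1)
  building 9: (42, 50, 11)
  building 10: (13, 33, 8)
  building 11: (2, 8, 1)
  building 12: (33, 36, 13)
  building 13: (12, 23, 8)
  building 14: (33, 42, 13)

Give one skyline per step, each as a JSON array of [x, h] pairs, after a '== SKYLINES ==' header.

== SKYLINES ==
[[35,1],[36,0]]
[[35,13],[36,0]]
[[25,1],[33,0],[35,13],[36,0]]
[[25,1],[33,0],[35,13],[36,0],[45,1],[50,0]]
[[3,15],[17,0],[25,1],[33,0],[35,13],[36,0],[45,1],[50,0]]
[[3,15],[17,0],[25,1],[33,0],[35,13],[42,0],[45,1],[50,0]]
[[3,15],[17,0],[25,1],[33,0],[35,13],[50,0]]
[[3,15],[17,1],[33,0],[35,13],[50,0]]
[[3,15],[17,1],[33,0],[35,13],[50,0]]
[[3,15],[17,8],[33,0],[35,13],[50,0]]
[[2,1],[3,15],[17,8],[33,0],[35,13],[50,0]]
[[2,1],[3,15],[17,8],[33,13],[50,0]]
[[2,1],[3,15],[17,8],[33,13],[50,0]]
[[2,1],[3,15],[17,8],[33,13],[50,0]]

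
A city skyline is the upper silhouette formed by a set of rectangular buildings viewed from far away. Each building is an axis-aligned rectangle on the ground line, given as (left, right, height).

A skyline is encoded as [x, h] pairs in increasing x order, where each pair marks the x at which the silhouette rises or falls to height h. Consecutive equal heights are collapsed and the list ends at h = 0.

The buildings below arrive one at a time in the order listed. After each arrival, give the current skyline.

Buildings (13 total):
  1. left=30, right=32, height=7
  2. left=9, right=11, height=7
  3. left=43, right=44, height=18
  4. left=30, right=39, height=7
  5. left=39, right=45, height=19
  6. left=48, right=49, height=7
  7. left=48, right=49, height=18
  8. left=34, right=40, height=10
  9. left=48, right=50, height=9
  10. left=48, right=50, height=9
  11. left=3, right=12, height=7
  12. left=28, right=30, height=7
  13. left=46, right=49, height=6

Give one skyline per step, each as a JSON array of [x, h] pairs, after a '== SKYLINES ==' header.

== SKYLINES ==
[[30,7],[32,0]]
[[9,7],[11,0],[30,7],[32,0]]
[[9,7],[11,0],[30,7],[32,0],[43,18],[44,0]]
[[9,7],[11,0],[30,7],[39,0],[43,18],[44,0]]
[[9,7],[11,0],[30,7],[39,19],[45,0]]
[[9,7],[11,0],[30,7],[39,19],[45,0],[48,7],[49,0]]
[[9,7],[11,0],[30,7],[39,19],[45,0],[48,18],[49,0]]
[[9,7],[11,0],[30,7],[34,10],[39,19],[45,0],[48,18],[49,0]]
[[9,7],[11,0],[30,7],[34,10],[39,19],[45,0],[48,18],[49,9],[50,0]]
[[9,7],[11,0],[30,7],[34,10],[39,19],[45,0],[48,18],[49,9],[50,0]]
[[3,7],[12,0],[30,7],[34,10],[39,19],[45,0],[48,18],[49,9],[50,0]]
[[3,7],[12,0],[28,7],[34,10],[39,19],[45,0],[48,18],[49,9],[50,0]]
[[3,7],[12,0],[28,7],[34,10],[39,19],[45,0],[46,6],[48,18],[49,9],[50,0]]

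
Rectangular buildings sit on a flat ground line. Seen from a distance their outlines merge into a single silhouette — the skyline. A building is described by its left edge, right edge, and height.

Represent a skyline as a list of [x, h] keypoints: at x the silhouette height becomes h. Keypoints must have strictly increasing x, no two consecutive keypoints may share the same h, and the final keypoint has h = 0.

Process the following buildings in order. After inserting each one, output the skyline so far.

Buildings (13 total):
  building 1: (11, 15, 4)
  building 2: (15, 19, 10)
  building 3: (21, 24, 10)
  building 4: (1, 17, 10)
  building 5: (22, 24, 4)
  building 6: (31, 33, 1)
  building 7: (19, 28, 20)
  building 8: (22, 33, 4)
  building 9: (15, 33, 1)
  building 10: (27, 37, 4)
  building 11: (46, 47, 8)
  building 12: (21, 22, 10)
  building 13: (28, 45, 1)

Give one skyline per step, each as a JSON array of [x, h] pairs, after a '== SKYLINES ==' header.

== SKYLINES ==
[[11,4],[15,0]]
[[11,4],[15,10],[19,0]]
[[11,4],[15,10],[19,0],[21,10],[24,0]]
[[1,10],[19,0],[21,10],[24,0]]
[[1,10],[19,0],[21,10],[24,0]]
[[1,10],[19,0],[21,10],[24,0],[31,1],[33,0]]
[[1,10],[19,20],[28,0],[31,1],[33,0]]
[[1,10],[19,20],[28,4],[33,0]]
[[1,10],[19,20],[28,4],[33,0]]
[[1,10],[19,20],[28,4],[37,0]]
[[1,10],[19,20],[28,4],[37,0],[46,8],[47,0]]
[[1,10],[19,20],[28,4],[37,0],[46,8],[47,0]]
[[1,10],[19,20],[28,4],[37,1],[45,0],[46,8],[47,0]]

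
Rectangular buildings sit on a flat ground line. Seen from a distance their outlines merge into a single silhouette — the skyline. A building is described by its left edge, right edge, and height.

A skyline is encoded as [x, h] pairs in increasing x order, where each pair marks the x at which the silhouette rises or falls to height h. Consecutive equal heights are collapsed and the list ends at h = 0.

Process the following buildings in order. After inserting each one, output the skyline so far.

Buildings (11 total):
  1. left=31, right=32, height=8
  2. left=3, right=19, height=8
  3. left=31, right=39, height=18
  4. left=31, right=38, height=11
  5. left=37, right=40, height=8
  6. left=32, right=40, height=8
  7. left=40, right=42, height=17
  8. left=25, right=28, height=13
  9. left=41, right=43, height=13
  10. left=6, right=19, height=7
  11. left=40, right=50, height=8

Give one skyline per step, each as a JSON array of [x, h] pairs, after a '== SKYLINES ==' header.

== SKYLINES ==
[[31,8],[32,0]]
[[3,8],[19,0],[31,8],[32,0]]
[[3,8],[19,0],[31,18],[39,0]]
[[3,8],[19,0],[31,18],[39,0]]
[[3,8],[19,0],[31,18],[39,8],[40,0]]
[[3,8],[19,0],[31,18],[39,8],[40,0]]
[[3,8],[19,0],[31,18],[39,8],[40,17],[42,0]]
[[3,8],[19,0],[25,13],[28,0],[31,18],[39,8],[40,17],[42,0]]
[[3,8],[19,0],[25,13],[28,0],[31,18],[39,8],[40,17],[42,13],[43,0]]
[[3,8],[19,0],[25,13],[28,0],[31,18],[39,8],[40,17],[42,13],[43,0]]
[[3,8],[19,0],[25,13],[28,0],[31,18],[39,8],[40,17],[42,13],[43,8],[50,0]]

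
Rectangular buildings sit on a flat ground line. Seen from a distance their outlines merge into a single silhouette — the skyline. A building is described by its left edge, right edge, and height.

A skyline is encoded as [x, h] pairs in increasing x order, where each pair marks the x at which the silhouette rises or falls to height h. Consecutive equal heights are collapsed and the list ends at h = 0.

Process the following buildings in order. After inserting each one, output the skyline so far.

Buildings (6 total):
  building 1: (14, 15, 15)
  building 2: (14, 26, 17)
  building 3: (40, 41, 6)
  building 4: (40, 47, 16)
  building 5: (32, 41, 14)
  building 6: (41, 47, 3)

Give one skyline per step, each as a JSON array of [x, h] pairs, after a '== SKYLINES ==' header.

== SKYLINES ==
[[14,15],[15,0]]
[[14,17],[26,0]]
[[14,17],[26,0],[40,6],[41,0]]
[[14,17],[26,0],[40,16],[47,0]]
[[14,17],[26,0],[32,14],[40,16],[47,0]]
[[14,17],[26,0],[32,14],[40,16],[47,0]]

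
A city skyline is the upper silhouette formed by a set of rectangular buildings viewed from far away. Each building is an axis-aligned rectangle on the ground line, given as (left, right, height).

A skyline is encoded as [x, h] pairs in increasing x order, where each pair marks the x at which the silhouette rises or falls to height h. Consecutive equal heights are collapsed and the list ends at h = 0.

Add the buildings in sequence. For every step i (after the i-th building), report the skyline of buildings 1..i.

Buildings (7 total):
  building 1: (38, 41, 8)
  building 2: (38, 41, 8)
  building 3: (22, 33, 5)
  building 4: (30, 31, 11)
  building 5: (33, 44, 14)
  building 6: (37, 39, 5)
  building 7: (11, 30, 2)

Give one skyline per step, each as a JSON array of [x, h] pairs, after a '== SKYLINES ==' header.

== SKYLINES ==
[[38,8],[41,0]]
[[38,8],[41,0]]
[[22,5],[33,0],[38,8],[41,0]]
[[22,5],[30,11],[31,5],[33,0],[38,8],[41,0]]
[[22,5],[30,11],[31,5],[33,14],[44,0]]
[[22,5],[30,11],[31,5],[33,14],[44,0]]
[[11,2],[22,5],[30,11],[31,5],[33,14],[44,0]]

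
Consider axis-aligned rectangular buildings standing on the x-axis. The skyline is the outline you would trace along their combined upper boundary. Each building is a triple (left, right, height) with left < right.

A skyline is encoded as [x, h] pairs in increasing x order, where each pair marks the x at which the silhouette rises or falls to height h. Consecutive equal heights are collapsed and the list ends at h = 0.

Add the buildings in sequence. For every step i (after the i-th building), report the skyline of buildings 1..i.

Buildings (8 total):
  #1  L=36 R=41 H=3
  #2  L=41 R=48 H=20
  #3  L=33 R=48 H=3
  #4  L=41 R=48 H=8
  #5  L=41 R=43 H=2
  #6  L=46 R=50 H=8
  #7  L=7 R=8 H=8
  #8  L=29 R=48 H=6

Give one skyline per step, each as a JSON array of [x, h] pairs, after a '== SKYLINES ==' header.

== SKYLINES ==
[[36,3],[41,0]]
[[36,3],[41,20],[48,0]]
[[33,3],[41,20],[48,0]]
[[33,3],[41,20],[48,0]]
[[33,3],[41,20],[48,0]]
[[33,3],[41,20],[48,8],[50,0]]
[[7,8],[8,0],[33,3],[41,20],[48,8],[50,0]]
[[7,8],[8,0],[29,6],[41,20],[48,8],[50,0]]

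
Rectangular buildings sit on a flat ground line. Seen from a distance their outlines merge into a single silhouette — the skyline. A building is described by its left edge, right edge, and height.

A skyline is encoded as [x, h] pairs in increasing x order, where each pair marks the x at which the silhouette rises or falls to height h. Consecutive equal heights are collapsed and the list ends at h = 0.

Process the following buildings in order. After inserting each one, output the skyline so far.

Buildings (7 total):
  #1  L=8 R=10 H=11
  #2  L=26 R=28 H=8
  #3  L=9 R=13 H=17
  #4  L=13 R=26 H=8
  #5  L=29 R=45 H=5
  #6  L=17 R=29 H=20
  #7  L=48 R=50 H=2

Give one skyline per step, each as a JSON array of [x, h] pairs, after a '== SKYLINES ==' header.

== SKYLINES ==
[[8,11],[10,0]]
[[8,11],[10,0],[26,8],[28,0]]
[[8,11],[9,17],[13,0],[26,8],[28,0]]
[[8,11],[9,17],[13,8],[28,0]]
[[8,11],[9,17],[13,8],[28,0],[29,5],[45,0]]
[[8,11],[9,17],[13,8],[17,20],[29,5],[45,0]]
[[8,11],[9,17],[13,8],[17,20],[29,5],[45,0],[48,2],[50,0]]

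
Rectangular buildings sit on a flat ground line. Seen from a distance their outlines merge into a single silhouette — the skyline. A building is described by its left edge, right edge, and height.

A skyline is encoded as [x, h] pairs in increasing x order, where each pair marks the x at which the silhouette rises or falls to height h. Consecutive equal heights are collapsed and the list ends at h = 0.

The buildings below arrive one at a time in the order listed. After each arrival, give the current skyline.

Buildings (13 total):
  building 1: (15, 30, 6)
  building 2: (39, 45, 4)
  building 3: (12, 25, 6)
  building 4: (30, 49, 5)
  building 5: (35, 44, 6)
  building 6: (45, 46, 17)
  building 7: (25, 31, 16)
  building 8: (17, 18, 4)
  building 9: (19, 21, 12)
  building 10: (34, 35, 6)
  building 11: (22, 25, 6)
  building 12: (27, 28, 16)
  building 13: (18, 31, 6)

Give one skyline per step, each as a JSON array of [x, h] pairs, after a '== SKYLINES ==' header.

== SKYLINES ==
[[15,6],[30,0]]
[[15,6],[30,0],[39,4],[45,0]]
[[12,6],[30,0],[39,4],[45,0]]
[[12,6],[30,5],[49,0]]
[[12,6],[30,5],[35,6],[44,5],[49,0]]
[[12,6],[30,5],[35,6],[44,5],[45,17],[46,5],[49,0]]
[[12,6],[25,16],[31,5],[35,6],[44,5],[45,17],[46,5],[49,0]]
[[12,6],[25,16],[31,5],[35,6],[44,5],[45,17],[46,5],[49,0]]
[[12,6],[19,12],[21,6],[25,16],[31,5],[35,6],[44,5],[45,17],[46,5],[49,0]]
[[12,6],[19,12],[21,6],[25,16],[31,5],[34,6],[44,5],[45,17],[46,5],[49,0]]
[[12,6],[19,12],[21,6],[25,16],[31,5],[34,6],[44,5],[45,17],[46,5],[49,0]]
[[12,6],[19,12],[21,6],[25,16],[31,5],[34,6],[44,5],[45,17],[46,5],[49,0]]
[[12,6],[19,12],[21,6],[25,16],[31,5],[34,6],[44,5],[45,17],[46,5],[49,0]]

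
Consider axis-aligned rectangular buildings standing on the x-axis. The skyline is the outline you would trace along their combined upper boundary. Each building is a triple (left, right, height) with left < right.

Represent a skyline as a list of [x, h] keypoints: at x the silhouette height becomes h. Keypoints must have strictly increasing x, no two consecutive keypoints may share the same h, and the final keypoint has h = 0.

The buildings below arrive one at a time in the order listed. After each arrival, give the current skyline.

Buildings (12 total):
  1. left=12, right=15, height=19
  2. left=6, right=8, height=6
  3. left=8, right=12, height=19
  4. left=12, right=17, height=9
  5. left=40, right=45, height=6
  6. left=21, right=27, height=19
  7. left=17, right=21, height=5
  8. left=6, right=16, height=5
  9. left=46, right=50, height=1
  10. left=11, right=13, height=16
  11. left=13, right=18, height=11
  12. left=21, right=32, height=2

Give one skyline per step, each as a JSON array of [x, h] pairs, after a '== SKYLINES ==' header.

== SKYLINES ==
[[12,19],[15,0]]
[[6,6],[8,0],[12,19],[15,0]]
[[6,6],[8,19],[15,0]]
[[6,6],[8,19],[15,9],[17,0]]
[[6,6],[8,19],[15,9],[17,0],[40,6],[45,0]]
[[6,6],[8,19],[15,9],[17,0],[21,19],[27,0],[40,6],[45,0]]
[[6,6],[8,19],[15,9],[17,5],[21,19],[27,0],[40,6],[45,0]]
[[6,6],[8,19],[15,9],[17,5],[21,19],[27,0],[40,6],[45,0]]
[[6,6],[8,19],[15,9],[17,5],[21,19],[27,0],[40,6],[45,0],[46,1],[50,0]]
[[6,6],[8,19],[15,9],[17,5],[21,19],[27,0],[40,6],[45,0],[46,1],[50,0]]
[[6,6],[8,19],[15,11],[18,5],[21,19],[27,0],[40,6],[45,0],[46,1],[50,0]]
[[6,6],[8,19],[15,11],[18,5],[21,19],[27,2],[32,0],[40,6],[45,0],[46,1],[50,0]]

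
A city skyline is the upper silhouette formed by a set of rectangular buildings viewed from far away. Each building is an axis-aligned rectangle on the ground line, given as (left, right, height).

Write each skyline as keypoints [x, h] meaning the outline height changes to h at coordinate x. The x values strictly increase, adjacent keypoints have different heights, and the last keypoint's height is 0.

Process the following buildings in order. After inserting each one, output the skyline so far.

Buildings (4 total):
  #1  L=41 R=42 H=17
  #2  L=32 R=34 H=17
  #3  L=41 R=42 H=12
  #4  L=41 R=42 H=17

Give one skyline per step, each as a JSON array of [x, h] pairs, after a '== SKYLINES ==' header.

== SKYLINES ==
[[41,17],[42,0]]
[[32,17],[34,0],[41,17],[42,0]]
[[32,17],[34,0],[41,17],[42,0]]
[[32,17],[34,0],[41,17],[42,0]]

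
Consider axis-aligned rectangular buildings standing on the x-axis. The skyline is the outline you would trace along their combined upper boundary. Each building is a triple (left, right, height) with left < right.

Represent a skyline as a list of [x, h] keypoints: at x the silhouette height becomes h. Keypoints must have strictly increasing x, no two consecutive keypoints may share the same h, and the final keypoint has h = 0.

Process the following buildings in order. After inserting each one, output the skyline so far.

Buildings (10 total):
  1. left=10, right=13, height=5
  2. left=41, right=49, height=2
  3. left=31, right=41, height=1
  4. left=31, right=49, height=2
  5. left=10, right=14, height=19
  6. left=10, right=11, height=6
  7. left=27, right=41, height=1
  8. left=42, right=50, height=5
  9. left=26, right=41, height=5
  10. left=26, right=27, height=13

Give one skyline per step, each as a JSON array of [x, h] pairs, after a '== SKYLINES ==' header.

== SKYLINES ==
[[10,5],[13,0]]
[[10,5],[13,0],[41,2],[49,0]]
[[10,5],[13,0],[31,1],[41,2],[49,0]]
[[10,5],[13,0],[31,2],[49,0]]
[[10,19],[14,0],[31,2],[49,0]]
[[10,19],[14,0],[31,2],[49,0]]
[[10,19],[14,0],[27,1],[31,2],[49,0]]
[[10,19],[14,0],[27,1],[31,2],[42,5],[50,0]]
[[10,19],[14,0],[26,5],[41,2],[42,5],[50,0]]
[[10,19],[14,0],[26,13],[27,5],[41,2],[42,5],[50,0]]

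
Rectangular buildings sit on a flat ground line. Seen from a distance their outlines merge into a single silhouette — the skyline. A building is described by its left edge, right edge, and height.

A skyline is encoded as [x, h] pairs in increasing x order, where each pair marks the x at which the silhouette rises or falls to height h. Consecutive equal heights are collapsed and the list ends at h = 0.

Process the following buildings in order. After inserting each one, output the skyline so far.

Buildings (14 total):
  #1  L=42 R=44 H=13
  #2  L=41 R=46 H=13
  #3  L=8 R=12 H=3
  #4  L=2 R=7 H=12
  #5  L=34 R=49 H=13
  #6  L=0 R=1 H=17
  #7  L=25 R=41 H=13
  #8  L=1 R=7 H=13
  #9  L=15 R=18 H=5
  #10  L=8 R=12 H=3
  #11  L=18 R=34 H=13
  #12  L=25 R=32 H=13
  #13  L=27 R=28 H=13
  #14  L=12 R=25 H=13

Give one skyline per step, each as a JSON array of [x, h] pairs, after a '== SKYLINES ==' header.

== SKYLINES ==
[[42,13],[44,0]]
[[41,13],[46,0]]
[[8,3],[12,0],[41,13],[46,0]]
[[2,12],[7,0],[8,3],[12,0],[41,13],[46,0]]
[[2,12],[7,0],[8,3],[12,0],[34,13],[49,0]]
[[0,17],[1,0],[2,12],[7,0],[8,3],[12,0],[34,13],[49,0]]
[[0,17],[1,0],[2,12],[7,0],[8,3],[12,0],[25,13],[49,0]]
[[0,17],[1,13],[7,0],[8,3],[12,0],[25,13],[49,0]]
[[0,17],[1,13],[7,0],[8,3],[12,0],[15,5],[18,0],[25,13],[49,0]]
[[0,17],[1,13],[7,0],[8,3],[12,0],[15,5],[18,0],[25,13],[49,0]]
[[0,17],[1,13],[7,0],[8,3],[12,0],[15,5],[18,13],[49,0]]
[[0,17],[1,13],[7,0],[8,3],[12,0],[15,5],[18,13],[49,0]]
[[0,17],[1,13],[7,0],[8,3],[12,0],[15,5],[18,13],[49,0]]
[[0,17],[1,13],[7,0],[8,3],[12,13],[49,0]]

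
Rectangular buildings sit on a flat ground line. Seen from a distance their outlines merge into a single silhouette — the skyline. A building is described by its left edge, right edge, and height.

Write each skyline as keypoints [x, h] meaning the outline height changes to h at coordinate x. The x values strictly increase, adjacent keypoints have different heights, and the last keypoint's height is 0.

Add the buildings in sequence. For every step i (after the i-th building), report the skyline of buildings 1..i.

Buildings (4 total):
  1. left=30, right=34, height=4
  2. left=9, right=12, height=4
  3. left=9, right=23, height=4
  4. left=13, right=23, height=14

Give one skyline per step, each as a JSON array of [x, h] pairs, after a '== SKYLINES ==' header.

== SKYLINES ==
[[30,4],[34,0]]
[[9,4],[12,0],[30,4],[34,0]]
[[9,4],[23,0],[30,4],[34,0]]
[[9,4],[13,14],[23,0],[30,4],[34,0]]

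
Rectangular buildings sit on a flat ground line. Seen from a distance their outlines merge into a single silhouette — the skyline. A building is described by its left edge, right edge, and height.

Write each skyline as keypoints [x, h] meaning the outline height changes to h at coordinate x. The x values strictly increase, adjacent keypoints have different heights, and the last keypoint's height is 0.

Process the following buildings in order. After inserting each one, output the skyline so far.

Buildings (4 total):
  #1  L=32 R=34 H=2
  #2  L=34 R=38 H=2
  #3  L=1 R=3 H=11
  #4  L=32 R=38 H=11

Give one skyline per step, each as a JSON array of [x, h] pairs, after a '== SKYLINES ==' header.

== SKYLINES ==
[[32,2],[34,0]]
[[32,2],[38,0]]
[[1,11],[3,0],[32,2],[38,0]]
[[1,11],[3,0],[32,11],[38,0]]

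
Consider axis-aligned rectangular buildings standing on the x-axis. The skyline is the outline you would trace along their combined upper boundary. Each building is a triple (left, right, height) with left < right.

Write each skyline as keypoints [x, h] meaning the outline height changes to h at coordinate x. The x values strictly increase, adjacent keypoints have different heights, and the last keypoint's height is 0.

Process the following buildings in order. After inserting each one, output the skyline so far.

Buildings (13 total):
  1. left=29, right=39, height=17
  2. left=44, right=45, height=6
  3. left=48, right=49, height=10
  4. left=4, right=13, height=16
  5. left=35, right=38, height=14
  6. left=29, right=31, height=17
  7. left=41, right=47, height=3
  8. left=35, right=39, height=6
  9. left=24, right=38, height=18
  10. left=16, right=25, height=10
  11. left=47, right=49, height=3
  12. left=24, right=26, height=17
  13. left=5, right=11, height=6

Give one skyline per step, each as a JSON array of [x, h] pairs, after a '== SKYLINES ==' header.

== SKYLINES ==
[[29,17],[39,0]]
[[29,17],[39,0],[44,6],[45,0]]
[[29,17],[39,0],[44,6],[45,0],[48,10],[49,0]]
[[4,16],[13,0],[29,17],[39,0],[44,6],[45,0],[48,10],[49,0]]
[[4,16],[13,0],[29,17],[39,0],[44,6],[45,0],[48,10],[49,0]]
[[4,16],[13,0],[29,17],[39,0],[44,6],[45,0],[48,10],[49,0]]
[[4,16],[13,0],[29,17],[39,0],[41,3],[44,6],[45,3],[47,0],[48,10],[49,0]]
[[4,16],[13,0],[29,17],[39,0],[41,3],[44,6],[45,3],[47,0],[48,10],[49,0]]
[[4,16],[13,0],[24,18],[38,17],[39,0],[41,3],[44,6],[45,3],[47,0],[48,10],[49,0]]
[[4,16],[13,0],[16,10],[24,18],[38,17],[39,0],[41,3],[44,6],[45,3],[47,0],[48,10],[49,0]]
[[4,16],[13,0],[16,10],[24,18],[38,17],[39,0],[41,3],[44,6],[45,3],[48,10],[49,0]]
[[4,16],[13,0],[16,10],[24,18],[38,17],[39,0],[41,3],[44,6],[45,3],[48,10],[49,0]]
[[4,16],[13,0],[16,10],[24,18],[38,17],[39,0],[41,3],[44,6],[45,3],[48,10],[49,0]]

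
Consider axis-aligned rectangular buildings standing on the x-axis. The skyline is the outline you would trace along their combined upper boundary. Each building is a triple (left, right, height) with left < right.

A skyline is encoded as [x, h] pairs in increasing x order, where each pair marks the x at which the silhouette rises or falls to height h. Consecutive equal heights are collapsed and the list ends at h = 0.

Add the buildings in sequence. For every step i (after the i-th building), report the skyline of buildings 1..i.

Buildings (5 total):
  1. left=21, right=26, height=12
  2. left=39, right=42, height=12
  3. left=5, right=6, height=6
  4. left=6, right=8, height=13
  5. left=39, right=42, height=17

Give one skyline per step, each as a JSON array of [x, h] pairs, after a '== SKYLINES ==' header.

== SKYLINES ==
[[21,12],[26,0]]
[[21,12],[26,0],[39,12],[42,0]]
[[5,6],[6,0],[21,12],[26,0],[39,12],[42,0]]
[[5,6],[6,13],[8,0],[21,12],[26,0],[39,12],[42,0]]
[[5,6],[6,13],[8,0],[21,12],[26,0],[39,17],[42,0]]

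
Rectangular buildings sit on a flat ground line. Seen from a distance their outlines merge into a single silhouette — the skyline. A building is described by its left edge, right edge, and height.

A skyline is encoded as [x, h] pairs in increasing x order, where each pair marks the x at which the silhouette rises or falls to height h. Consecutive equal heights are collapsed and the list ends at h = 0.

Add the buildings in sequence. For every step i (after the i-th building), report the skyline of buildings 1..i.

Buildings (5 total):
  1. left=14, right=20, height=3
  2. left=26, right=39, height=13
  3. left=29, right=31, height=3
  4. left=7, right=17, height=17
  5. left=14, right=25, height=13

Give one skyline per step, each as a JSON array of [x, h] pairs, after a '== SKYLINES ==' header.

== SKYLINES ==
[[14,3],[20,0]]
[[14,3],[20,0],[26,13],[39,0]]
[[14,3],[20,0],[26,13],[39,0]]
[[7,17],[17,3],[20,0],[26,13],[39,0]]
[[7,17],[17,13],[25,0],[26,13],[39,0]]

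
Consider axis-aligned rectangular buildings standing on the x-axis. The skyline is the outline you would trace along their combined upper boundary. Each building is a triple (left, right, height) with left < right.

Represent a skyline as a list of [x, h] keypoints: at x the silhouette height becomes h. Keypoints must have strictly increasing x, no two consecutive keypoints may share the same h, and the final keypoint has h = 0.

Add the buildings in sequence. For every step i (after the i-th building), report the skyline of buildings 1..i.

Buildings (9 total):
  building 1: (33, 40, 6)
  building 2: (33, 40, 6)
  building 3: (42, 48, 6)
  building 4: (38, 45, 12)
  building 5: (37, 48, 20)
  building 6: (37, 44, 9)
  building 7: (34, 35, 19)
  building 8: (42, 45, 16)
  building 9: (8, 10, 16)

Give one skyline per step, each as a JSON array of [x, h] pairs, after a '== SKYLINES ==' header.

== SKYLINES ==
[[33,6],[40,0]]
[[33,6],[40,0]]
[[33,6],[40,0],[42,6],[48,0]]
[[33,6],[38,12],[45,6],[48,0]]
[[33,6],[37,20],[48,0]]
[[33,6],[37,20],[48,0]]
[[33,6],[34,19],[35,6],[37,20],[48,0]]
[[33,6],[34,19],[35,6],[37,20],[48,0]]
[[8,16],[10,0],[33,6],[34,19],[35,6],[37,20],[48,0]]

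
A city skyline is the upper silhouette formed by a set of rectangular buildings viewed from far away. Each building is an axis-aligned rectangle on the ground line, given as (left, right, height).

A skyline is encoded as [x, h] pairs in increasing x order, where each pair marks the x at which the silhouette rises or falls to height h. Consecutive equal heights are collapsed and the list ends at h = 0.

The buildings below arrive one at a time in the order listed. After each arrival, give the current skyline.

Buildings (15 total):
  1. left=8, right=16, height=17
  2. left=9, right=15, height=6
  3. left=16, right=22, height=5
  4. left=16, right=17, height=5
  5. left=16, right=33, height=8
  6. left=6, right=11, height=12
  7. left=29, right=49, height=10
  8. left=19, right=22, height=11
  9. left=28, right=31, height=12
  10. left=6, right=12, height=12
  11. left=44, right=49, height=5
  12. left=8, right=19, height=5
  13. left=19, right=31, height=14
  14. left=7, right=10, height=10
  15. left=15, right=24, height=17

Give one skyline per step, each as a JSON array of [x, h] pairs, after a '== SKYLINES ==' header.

== SKYLINES ==
[[8,17],[16,0]]
[[8,17],[16,0]]
[[8,17],[16,5],[22,0]]
[[8,17],[16,5],[22,0]]
[[8,17],[16,8],[33,0]]
[[6,12],[8,17],[16,8],[33,0]]
[[6,12],[8,17],[16,8],[29,10],[49,0]]
[[6,12],[8,17],[16,8],[19,11],[22,8],[29,10],[49,0]]
[[6,12],[8,17],[16,8],[19,11],[22,8],[28,12],[31,10],[49,0]]
[[6,12],[8,17],[16,8],[19,11],[22,8],[28,12],[31,10],[49,0]]
[[6,12],[8,17],[16,8],[19,11],[22,8],[28,12],[31,10],[49,0]]
[[6,12],[8,17],[16,8],[19,11],[22,8],[28,12],[31,10],[49,0]]
[[6,12],[8,17],[16,8],[19,14],[31,10],[49,0]]
[[6,12],[8,17],[16,8],[19,14],[31,10],[49,0]]
[[6,12],[8,17],[24,14],[31,10],[49,0]]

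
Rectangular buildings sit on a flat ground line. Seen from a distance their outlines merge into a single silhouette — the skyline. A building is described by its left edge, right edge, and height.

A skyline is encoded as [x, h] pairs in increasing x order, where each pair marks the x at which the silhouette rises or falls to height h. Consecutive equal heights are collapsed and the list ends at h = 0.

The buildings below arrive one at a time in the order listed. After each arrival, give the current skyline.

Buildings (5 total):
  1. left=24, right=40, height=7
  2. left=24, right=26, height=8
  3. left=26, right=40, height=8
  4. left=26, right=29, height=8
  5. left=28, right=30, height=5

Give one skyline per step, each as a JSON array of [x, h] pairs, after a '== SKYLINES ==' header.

== SKYLINES ==
[[24,7],[40,0]]
[[24,8],[26,7],[40,0]]
[[24,8],[40,0]]
[[24,8],[40,0]]
[[24,8],[40,0]]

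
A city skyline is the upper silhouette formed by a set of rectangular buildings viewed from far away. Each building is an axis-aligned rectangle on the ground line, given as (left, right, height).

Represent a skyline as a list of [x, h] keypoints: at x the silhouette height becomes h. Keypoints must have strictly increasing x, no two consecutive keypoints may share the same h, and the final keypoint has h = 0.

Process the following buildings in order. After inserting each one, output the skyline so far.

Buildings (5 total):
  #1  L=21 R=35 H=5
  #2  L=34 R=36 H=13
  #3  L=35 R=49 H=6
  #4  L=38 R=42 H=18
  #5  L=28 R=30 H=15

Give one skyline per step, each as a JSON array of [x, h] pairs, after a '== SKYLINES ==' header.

== SKYLINES ==
[[21,5],[35,0]]
[[21,5],[34,13],[36,0]]
[[21,5],[34,13],[36,6],[49,0]]
[[21,5],[34,13],[36,6],[38,18],[42,6],[49,0]]
[[21,5],[28,15],[30,5],[34,13],[36,6],[38,18],[42,6],[49,0]]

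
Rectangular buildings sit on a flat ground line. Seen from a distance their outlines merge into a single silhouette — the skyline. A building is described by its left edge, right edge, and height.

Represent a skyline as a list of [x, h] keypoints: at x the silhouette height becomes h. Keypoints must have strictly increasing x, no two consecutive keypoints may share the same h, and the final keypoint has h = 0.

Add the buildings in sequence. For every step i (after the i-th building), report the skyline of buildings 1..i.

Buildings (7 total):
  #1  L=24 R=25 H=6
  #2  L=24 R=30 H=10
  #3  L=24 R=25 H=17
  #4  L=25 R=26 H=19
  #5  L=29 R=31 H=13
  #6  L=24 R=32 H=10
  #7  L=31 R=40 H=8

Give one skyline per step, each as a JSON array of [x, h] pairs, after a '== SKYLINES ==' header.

== SKYLINES ==
[[24,6],[25,0]]
[[24,10],[30,0]]
[[24,17],[25,10],[30,0]]
[[24,17],[25,19],[26,10],[30,0]]
[[24,17],[25,19],[26,10],[29,13],[31,0]]
[[24,17],[25,19],[26,10],[29,13],[31,10],[32,0]]
[[24,17],[25,19],[26,10],[29,13],[31,10],[32,8],[40,0]]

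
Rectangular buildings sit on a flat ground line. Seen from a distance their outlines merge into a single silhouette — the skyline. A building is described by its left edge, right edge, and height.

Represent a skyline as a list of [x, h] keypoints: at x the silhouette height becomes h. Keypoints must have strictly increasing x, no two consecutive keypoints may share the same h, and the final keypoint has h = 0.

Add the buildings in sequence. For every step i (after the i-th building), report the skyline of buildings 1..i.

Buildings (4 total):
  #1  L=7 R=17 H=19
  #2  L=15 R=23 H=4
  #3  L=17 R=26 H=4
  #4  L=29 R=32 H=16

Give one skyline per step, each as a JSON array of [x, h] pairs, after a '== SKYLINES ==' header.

== SKYLINES ==
[[7,19],[17,0]]
[[7,19],[17,4],[23,0]]
[[7,19],[17,4],[26,0]]
[[7,19],[17,4],[26,0],[29,16],[32,0]]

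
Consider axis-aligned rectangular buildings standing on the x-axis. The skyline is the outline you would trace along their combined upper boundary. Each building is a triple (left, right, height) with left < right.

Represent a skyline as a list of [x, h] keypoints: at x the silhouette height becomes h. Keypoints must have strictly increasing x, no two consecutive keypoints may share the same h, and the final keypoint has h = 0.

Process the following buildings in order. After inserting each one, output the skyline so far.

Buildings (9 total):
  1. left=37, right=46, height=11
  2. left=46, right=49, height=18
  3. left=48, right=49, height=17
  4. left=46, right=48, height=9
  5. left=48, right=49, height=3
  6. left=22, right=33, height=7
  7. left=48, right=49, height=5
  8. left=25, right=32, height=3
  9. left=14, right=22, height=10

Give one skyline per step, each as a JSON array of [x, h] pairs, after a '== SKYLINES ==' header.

== SKYLINES ==
[[37,11],[46,0]]
[[37,11],[46,18],[49,0]]
[[37,11],[46,18],[49,0]]
[[37,11],[46,18],[49,0]]
[[37,11],[46,18],[49,0]]
[[22,7],[33,0],[37,11],[46,18],[49,0]]
[[22,7],[33,0],[37,11],[46,18],[49,0]]
[[22,7],[33,0],[37,11],[46,18],[49,0]]
[[14,10],[22,7],[33,0],[37,11],[46,18],[49,0]]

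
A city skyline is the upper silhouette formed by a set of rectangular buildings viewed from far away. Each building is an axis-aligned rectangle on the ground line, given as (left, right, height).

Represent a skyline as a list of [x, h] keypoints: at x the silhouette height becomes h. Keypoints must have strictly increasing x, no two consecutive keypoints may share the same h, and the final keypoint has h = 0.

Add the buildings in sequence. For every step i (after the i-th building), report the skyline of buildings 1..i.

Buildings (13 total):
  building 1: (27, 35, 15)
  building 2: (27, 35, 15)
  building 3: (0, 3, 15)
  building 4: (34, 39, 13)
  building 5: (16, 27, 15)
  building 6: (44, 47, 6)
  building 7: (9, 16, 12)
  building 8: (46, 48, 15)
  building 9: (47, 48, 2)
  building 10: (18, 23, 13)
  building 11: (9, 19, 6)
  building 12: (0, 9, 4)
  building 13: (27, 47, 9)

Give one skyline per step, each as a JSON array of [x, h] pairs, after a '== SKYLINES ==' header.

== SKYLINES ==
[[27,15],[35,0]]
[[27,15],[35,0]]
[[0,15],[3,0],[27,15],[35,0]]
[[0,15],[3,0],[27,15],[35,13],[39,0]]
[[0,15],[3,0],[16,15],[35,13],[39,0]]
[[0,15],[3,0],[16,15],[35,13],[39,0],[44,6],[47,0]]
[[0,15],[3,0],[9,12],[16,15],[35,13],[39,0],[44,6],[47,0]]
[[0,15],[3,0],[9,12],[16,15],[35,13],[39,0],[44,6],[46,15],[48,0]]
[[0,15],[3,0],[9,12],[16,15],[35,13],[39,0],[44,6],[46,15],[48,0]]
[[0,15],[3,0],[9,12],[16,15],[35,13],[39,0],[44,6],[46,15],[48,0]]
[[0,15],[3,0],[9,12],[16,15],[35,13],[39,0],[44,6],[46,15],[48,0]]
[[0,15],[3,4],[9,12],[16,15],[35,13],[39,0],[44,6],[46,15],[48,0]]
[[0,15],[3,4],[9,12],[16,15],[35,13],[39,9],[46,15],[48,0]]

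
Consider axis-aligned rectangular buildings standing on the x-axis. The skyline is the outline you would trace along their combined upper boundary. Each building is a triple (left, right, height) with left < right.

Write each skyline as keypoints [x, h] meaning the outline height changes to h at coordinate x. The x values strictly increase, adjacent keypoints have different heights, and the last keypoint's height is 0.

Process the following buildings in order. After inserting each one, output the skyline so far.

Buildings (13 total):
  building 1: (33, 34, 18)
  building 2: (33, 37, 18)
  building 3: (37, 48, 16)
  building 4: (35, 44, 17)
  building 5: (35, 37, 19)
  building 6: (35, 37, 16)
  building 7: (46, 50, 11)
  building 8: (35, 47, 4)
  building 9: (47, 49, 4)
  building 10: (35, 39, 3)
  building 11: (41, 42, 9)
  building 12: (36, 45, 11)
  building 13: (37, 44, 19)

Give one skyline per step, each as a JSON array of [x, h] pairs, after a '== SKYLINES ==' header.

== SKYLINES ==
[[33,18],[34,0]]
[[33,18],[37,0]]
[[33,18],[37,16],[48,0]]
[[33,18],[37,17],[44,16],[48,0]]
[[33,18],[35,19],[37,17],[44,16],[48,0]]
[[33,18],[35,19],[37,17],[44,16],[48,0]]
[[33,18],[35,19],[37,17],[44,16],[48,11],[50,0]]
[[33,18],[35,19],[37,17],[44,16],[48,11],[50,0]]
[[33,18],[35,19],[37,17],[44,16],[48,11],[50,0]]
[[33,18],[35,19],[37,17],[44,16],[48,11],[50,0]]
[[33,18],[35,19],[37,17],[44,16],[48,11],[50,0]]
[[33,18],[35,19],[37,17],[44,16],[48,11],[50,0]]
[[33,18],[35,19],[44,16],[48,11],[50,0]]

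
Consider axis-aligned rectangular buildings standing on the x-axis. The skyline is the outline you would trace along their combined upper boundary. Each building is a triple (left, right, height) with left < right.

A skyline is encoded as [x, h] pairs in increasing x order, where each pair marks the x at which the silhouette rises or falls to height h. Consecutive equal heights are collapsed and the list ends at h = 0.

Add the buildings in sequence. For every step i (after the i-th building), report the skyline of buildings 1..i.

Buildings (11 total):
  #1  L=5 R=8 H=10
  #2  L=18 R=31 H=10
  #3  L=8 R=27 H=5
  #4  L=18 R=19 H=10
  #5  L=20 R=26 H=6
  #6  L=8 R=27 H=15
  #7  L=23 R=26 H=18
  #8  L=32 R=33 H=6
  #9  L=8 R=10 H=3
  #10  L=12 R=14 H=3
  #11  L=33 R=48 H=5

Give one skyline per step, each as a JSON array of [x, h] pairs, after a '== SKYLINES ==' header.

== SKYLINES ==
[[5,10],[8,0]]
[[5,10],[8,0],[18,10],[31,0]]
[[5,10],[8,5],[18,10],[31,0]]
[[5,10],[8,5],[18,10],[31,0]]
[[5,10],[8,5],[18,10],[31,0]]
[[5,10],[8,15],[27,10],[31,0]]
[[5,10],[8,15],[23,18],[26,15],[27,10],[31,0]]
[[5,10],[8,15],[23,18],[26,15],[27,10],[31,0],[32,6],[33,0]]
[[5,10],[8,15],[23,18],[26,15],[27,10],[31,0],[32,6],[33,0]]
[[5,10],[8,15],[23,18],[26,15],[27,10],[31,0],[32,6],[33,0]]
[[5,10],[8,15],[23,18],[26,15],[27,10],[31,0],[32,6],[33,5],[48,0]]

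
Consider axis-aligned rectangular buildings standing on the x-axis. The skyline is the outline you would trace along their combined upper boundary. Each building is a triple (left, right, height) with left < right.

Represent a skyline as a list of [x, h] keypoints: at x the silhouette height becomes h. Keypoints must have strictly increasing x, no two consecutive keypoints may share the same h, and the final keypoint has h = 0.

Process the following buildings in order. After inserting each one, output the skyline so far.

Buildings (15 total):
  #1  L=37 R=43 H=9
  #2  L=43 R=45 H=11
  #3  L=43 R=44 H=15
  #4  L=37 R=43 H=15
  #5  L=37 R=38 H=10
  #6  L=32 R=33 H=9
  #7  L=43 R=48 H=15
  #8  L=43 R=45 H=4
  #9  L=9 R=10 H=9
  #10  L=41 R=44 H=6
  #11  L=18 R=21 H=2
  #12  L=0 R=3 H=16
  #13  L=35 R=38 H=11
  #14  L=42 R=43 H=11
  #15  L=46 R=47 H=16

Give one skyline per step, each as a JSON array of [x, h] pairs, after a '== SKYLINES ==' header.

== SKYLINES ==
[[37,9],[43,0]]
[[37,9],[43,11],[45,0]]
[[37,9],[43,15],[44,11],[45,0]]
[[37,15],[44,11],[45,0]]
[[37,15],[44,11],[45,0]]
[[32,9],[33,0],[37,15],[44,11],[45,0]]
[[32,9],[33,0],[37,15],[48,0]]
[[32,9],[33,0],[37,15],[48,0]]
[[9,9],[10,0],[32,9],[33,0],[37,15],[48,0]]
[[9,9],[10,0],[32,9],[33,0],[37,15],[48,0]]
[[9,9],[10,0],[18,2],[21,0],[32,9],[33,0],[37,15],[48,0]]
[[0,16],[3,0],[9,9],[10,0],[18,2],[21,0],[32,9],[33,0],[37,15],[48,0]]
[[0,16],[3,0],[9,9],[10,0],[18,2],[21,0],[32,9],[33,0],[35,11],[37,15],[48,0]]
[[0,16],[3,0],[9,9],[10,0],[18,2],[21,0],[32,9],[33,0],[35,11],[37,15],[48,0]]
[[0,16],[3,0],[9,9],[10,0],[18,2],[21,0],[32,9],[33,0],[35,11],[37,15],[46,16],[47,15],[48,0]]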